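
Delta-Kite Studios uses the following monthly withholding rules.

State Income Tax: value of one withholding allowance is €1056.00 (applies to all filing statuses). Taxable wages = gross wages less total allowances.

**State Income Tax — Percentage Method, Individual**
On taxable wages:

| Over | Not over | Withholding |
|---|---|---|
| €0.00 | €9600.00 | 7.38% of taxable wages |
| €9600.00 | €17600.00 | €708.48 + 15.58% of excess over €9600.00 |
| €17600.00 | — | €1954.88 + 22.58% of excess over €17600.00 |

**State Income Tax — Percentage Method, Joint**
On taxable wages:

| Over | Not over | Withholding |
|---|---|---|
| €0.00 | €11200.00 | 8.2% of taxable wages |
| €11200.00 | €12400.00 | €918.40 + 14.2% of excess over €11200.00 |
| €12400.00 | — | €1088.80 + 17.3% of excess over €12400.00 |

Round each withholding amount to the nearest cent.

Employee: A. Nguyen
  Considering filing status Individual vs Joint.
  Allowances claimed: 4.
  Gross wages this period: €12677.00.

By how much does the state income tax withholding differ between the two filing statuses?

€69.32

State Income Tax (Individual): taxable = €12677.00 − 4×€1056.00 = €8453.00
  7.38% × €8453.00 = €623.83
State Income Tax (Joint): taxable = €12677.00 − 4×€1056.00 = €8453.00
  8.2% × €8453.00 = €693.15
Difference: |€623.83 − €693.15| = €69.32 (higher under Joint)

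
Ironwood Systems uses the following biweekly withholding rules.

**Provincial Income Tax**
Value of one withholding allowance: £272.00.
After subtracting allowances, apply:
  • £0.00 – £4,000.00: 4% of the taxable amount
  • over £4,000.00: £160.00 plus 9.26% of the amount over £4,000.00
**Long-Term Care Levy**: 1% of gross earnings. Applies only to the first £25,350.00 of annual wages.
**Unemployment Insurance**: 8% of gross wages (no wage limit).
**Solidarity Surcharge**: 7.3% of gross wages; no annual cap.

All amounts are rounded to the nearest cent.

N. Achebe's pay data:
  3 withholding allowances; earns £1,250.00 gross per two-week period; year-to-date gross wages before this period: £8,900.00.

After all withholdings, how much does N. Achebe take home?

£1,028.89

Provincial Income Tax: taxable = £1,250.00 − 3×£272.00 = £434.00
  4% × £434.00 = £17.36
Long-Term Care Levy: 1% × £1,250.00 = £12.50
Unemployment Insurance: 8% × £1,250.00 = £100.00
Solidarity Surcharge: 7.3% × £1,250.00 = £91.25
Total withheld: £17.36 + £12.50 + £100.00 + £91.25 = £221.11
Net pay: £1,250.00 − £221.11 = £1,028.89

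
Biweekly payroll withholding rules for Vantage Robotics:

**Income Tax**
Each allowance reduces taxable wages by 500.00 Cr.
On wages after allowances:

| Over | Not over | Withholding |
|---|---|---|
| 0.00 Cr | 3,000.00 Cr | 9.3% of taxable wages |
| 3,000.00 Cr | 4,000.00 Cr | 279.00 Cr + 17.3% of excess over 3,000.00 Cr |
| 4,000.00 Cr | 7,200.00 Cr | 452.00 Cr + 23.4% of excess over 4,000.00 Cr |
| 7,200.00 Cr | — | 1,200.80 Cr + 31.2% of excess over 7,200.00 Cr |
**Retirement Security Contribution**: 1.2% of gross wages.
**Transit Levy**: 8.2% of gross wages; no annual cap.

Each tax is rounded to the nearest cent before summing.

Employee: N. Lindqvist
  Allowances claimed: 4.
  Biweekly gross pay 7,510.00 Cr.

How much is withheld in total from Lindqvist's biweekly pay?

Income Tax: taxable = 7,510.00 Cr − 4×500.00 Cr = 5,510.00 Cr
  452.00 Cr + 23.4% × (5,510.00 Cr − 4,000.00 Cr) = 452.00 Cr + 23.4% × 1,510.00 Cr = 805.34 Cr
Retirement Security Contribution: 1.2% × 7,510.00 Cr = 90.12 Cr
Transit Levy: 8.2% × 7,510.00 Cr = 615.82 Cr
Total: 805.34 Cr + 90.12 Cr + 615.82 Cr = 1,511.28 Cr

1,511.28 Cr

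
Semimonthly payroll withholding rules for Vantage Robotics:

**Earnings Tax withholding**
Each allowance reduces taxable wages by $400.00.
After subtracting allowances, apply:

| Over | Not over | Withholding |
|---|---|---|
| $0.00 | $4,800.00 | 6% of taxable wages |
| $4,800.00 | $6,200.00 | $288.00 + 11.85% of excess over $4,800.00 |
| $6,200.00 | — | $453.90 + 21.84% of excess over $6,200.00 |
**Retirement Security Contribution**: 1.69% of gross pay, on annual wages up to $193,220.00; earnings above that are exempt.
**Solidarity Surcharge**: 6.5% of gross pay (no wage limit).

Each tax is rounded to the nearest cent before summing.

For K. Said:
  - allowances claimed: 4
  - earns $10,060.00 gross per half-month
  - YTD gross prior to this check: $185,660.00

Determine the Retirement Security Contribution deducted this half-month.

Retirement Security Contribution: cap $193,220.00 − YTD $185,660.00 = $7,560.00 subject; 1.69% × $7,560.00 = $127.76

$127.76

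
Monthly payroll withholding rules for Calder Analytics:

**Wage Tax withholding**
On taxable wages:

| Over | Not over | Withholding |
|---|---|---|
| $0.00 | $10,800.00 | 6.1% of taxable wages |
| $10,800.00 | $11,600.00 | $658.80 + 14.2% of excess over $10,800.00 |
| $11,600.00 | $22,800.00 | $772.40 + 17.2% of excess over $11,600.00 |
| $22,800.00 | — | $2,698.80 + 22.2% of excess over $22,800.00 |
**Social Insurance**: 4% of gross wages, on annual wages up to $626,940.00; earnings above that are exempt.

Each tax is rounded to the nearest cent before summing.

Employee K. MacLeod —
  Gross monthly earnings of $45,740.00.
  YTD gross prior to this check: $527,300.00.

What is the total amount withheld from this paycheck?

$9,621.08

Wage Tax: taxable = $45,740.00
  $2,698.80 + 22.2% × ($45,740.00 − $22,800.00) = $2,698.80 + 22.2% × $22,940.00 = $7,791.48
Social Insurance: 4% × $45,740.00 = $1,829.60
Total: $7,791.48 + $1,829.60 = $9,621.08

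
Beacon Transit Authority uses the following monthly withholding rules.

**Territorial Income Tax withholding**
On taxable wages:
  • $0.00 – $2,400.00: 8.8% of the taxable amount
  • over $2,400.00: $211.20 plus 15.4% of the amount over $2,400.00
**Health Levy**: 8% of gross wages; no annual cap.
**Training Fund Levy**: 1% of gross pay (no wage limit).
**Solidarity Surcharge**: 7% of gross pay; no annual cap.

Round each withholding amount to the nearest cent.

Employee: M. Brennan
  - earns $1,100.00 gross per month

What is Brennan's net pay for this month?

Territorial Income Tax: taxable = $1,100.00
  8.8% × $1,100.00 = $96.80
Health Levy: 8% × $1,100.00 = $88.00
Training Fund Levy: 1% × $1,100.00 = $11.00
Solidarity Surcharge: 7% × $1,100.00 = $77.00
Total withheld: $96.80 + $88.00 + $11.00 + $77.00 = $272.80
Net pay: $1,100.00 − $272.80 = $827.20

$827.20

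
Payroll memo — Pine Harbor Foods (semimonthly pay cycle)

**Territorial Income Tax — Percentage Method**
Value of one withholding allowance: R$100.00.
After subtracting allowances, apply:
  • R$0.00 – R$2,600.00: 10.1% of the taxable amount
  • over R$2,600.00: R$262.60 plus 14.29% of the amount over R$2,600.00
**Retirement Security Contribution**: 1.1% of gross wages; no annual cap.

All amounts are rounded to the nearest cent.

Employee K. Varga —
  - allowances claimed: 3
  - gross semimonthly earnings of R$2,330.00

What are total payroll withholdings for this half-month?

R$230.66

Territorial Income Tax: taxable = R$2,330.00 − 3×R$100.00 = R$2,030.00
  10.1% × R$2,030.00 = R$205.03
Retirement Security Contribution: 1.1% × R$2,330.00 = R$25.63
Total: R$205.03 + R$25.63 = R$230.66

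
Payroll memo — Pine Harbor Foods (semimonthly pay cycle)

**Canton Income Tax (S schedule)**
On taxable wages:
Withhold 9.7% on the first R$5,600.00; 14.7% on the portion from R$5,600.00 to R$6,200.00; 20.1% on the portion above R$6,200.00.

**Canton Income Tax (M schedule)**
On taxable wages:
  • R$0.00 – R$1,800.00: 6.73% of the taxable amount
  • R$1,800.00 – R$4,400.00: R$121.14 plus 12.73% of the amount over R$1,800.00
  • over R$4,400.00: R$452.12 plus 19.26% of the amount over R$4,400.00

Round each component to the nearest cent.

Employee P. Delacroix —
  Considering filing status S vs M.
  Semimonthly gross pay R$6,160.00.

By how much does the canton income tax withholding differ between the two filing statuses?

Canton Income Tax (S): taxable = R$6,160.00
  R$543.20 + 14.7% × (R$6,160.00 − R$5,600.00) = R$543.20 + 14.7% × R$560.00 = R$625.52
Canton Income Tax (M): taxable = R$6,160.00
  R$452.12 + 19.26% × (R$6,160.00 − R$4,400.00) = R$452.12 + 19.26% × R$1,760.00 = R$791.10
Difference: |R$625.52 − R$791.10| = R$165.58 (higher under M)

R$165.58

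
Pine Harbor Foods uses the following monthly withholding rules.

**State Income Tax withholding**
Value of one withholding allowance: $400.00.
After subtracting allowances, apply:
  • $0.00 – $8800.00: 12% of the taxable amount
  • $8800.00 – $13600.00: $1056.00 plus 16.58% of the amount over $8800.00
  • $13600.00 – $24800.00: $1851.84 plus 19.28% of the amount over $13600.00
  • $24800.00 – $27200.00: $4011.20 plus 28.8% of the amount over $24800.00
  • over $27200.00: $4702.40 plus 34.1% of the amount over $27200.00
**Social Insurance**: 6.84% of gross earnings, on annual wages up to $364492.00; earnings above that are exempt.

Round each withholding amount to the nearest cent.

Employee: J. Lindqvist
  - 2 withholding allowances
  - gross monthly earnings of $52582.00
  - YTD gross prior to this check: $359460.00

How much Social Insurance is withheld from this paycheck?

$344.19

Social Insurance: cap $364492.00 − YTD $359460.00 = $5032.00 subject; 6.84% × $5032.00 = $344.19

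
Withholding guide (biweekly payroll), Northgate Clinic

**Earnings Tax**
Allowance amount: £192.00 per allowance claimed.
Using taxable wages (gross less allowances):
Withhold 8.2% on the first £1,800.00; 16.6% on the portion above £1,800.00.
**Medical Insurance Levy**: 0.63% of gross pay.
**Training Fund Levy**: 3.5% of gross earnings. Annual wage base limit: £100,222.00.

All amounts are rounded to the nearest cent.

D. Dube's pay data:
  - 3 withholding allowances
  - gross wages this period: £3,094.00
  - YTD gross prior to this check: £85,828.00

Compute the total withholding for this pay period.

£394.57

Earnings Tax: taxable = £3,094.00 − 3×£192.00 = £2,518.00
  £147.60 + 16.6% × (£2,518.00 − £1,800.00) = £147.60 + 16.6% × £718.00 = £266.79
Medical Insurance Levy: 0.63% × £3,094.00 = £19.49
Training Fund Levy: 3.5% × £3,094.00 = £108.29
Total: £266.79 + £19.49 + £108.29 = £394.57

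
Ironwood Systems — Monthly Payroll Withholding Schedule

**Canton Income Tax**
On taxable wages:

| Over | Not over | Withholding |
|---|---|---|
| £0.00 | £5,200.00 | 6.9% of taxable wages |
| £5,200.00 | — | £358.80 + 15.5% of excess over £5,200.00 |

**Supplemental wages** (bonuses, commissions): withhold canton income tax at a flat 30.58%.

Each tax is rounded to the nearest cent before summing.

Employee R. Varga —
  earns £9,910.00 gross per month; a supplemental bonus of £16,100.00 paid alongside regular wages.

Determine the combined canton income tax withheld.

£6,012.23

Canton Income Tax: taxable = £9,910.00
  £358.80 + 15.5% × (£9,910.00 − £5,200.00) = £358.80 + 15.5% × £4,710.00 = £1,088.85
Supplemental (30.58% flat on bonus): 30.58% × £16,100.00 = £4,923.38
Total canton income tax: £1,088.85 + £4,923.38 = £6,012.23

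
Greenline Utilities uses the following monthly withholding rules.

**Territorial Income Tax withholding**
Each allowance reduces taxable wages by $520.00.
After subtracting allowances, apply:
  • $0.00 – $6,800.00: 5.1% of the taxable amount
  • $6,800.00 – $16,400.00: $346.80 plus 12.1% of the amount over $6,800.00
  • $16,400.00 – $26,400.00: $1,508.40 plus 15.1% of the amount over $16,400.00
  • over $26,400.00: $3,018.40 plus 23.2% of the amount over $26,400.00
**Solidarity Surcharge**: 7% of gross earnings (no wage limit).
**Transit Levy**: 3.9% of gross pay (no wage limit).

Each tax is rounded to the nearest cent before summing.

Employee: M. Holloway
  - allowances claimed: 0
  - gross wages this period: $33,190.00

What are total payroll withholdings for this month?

Territorial Income Tax: taxable = $33,190.00
  $3,018.40 + 23.2% × ($33,190.00 − $26,400.00) = $3,018.40 + 23.2% × $6,790.00 = $4,593.68
Solidarity Surcharge: 7% × $33,190.00 = $2,323.30
Transit Levy: 3.9% × $33,190.00 = $1,294.41
Total: $4,593.68 + $2,323.30 + $1,294.41 = $8,211.39

$8,211.39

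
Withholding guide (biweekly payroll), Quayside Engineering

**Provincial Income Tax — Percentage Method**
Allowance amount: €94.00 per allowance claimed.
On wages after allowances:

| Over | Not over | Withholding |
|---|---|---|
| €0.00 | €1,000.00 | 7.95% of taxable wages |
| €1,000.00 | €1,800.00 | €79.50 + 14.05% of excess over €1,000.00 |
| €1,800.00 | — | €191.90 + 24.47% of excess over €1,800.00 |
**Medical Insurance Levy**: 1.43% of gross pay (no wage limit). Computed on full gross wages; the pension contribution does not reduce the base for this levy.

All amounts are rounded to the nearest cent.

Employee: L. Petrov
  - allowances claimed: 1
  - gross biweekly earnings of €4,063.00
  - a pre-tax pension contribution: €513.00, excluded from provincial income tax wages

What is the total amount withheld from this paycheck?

Provincial Income Tax: taxable = €4,063.00 − €513.00 − 1×€94.00 = €3,456.00
  €191.90 + 24.47% × (€3,456.00 − €1,800.00) = €191.90 + 24.47% × €1,656.00 = €597.12
Medical Insurance Levy: 1.43% × €4,063.00 = €58.10
Total: €597.12 + €58.10 = €655.22

€655.22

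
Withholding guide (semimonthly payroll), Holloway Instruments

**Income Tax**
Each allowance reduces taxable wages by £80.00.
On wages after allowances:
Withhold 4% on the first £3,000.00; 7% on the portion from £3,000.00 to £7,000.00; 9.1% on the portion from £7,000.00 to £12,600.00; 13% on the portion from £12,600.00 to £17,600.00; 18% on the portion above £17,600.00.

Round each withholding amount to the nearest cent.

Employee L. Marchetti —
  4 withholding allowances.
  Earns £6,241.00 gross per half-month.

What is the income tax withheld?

£324.47

Income Tax: taxable = £6,241.00 − 4×£80.00 = £5,921.00
  £120.00 + 7% × (£5,921.00 − £3,000.00) = £120.00 + 7% × £2,921.00 = £324.47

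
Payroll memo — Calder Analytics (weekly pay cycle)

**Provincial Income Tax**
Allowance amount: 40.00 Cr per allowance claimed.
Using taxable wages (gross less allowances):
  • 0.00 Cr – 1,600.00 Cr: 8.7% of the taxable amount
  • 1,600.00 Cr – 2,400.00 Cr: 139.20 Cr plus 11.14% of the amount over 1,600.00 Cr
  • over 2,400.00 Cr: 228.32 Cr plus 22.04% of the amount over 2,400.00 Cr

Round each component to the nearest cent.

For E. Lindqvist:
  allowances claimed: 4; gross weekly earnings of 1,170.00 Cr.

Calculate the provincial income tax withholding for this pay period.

87.87 Cr

Provincial Income Tax: taxable = 1,170.00 Cr − 4×40.00 Cr = 1,010.00 Cr
  8.7% × 1,010.00 Cr = 87.87 Cr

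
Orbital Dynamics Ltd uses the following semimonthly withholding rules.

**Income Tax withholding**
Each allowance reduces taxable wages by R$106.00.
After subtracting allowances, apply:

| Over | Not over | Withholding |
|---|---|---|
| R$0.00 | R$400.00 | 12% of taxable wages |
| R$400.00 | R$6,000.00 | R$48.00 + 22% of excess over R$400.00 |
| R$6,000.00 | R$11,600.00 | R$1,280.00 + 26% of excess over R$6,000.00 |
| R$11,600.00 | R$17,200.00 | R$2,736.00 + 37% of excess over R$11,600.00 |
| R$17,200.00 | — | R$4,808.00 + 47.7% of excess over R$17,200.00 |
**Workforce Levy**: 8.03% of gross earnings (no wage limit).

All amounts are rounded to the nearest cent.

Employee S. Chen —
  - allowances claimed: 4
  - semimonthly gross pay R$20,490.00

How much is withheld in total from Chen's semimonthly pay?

R$7,820.43

Income Tax: taxable = R$20,490.00 − 4×R$106.00 = R$20,066.00
  R$4,808.00 + 47.7% × (R$20,066.00 − R$17,200.00) = R$4,808.00 + 47.7% × R$2,866.00 = R$6,175.08
Workforce Levy: 8.03% × R$20,490.00 = R$1,645.35
Total: R$6,175.08 + R$1,645.35 = R$7,820.43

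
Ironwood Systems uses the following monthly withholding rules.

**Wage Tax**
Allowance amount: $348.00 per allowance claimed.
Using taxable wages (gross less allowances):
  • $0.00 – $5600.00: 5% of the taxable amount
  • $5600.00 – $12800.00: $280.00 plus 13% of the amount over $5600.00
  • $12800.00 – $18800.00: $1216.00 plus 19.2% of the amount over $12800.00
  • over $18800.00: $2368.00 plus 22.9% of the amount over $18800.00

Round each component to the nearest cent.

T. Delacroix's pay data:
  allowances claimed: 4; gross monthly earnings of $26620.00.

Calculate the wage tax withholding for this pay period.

Wage Tax: taxable = $26620.00 − 4×$348.00 = $25228.00
  $2368.00 + 22.9% × ($25228.00 − $18800.00) = $2368.00 + 22.9% × $6428.00 = $3840.01

$3840.01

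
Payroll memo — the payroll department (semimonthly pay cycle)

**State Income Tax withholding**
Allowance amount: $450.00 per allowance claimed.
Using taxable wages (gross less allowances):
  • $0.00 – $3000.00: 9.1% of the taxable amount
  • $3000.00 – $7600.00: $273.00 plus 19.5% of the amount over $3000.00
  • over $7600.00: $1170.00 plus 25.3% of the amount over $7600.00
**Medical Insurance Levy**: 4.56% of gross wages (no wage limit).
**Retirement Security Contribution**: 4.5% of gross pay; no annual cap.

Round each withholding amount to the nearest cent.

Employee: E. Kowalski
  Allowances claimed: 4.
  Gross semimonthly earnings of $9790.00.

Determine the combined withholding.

State Income Tax: taxable = $9790.00 − 4×$450.00 = $7990.00
  $1170.00 + 25.3% × ($7990.00 − $7600.00) = $1170.00 + 25.3% × $390.00 = $1268.67
Medical Insurance Levy: 4.56% × $9790.00 = $446.42
Retirement Security Contribution: 4.5% × $9790.00 = $440.55
Total: $1268.67 + $446.42 + $440.55 = $2155.64

$2155.64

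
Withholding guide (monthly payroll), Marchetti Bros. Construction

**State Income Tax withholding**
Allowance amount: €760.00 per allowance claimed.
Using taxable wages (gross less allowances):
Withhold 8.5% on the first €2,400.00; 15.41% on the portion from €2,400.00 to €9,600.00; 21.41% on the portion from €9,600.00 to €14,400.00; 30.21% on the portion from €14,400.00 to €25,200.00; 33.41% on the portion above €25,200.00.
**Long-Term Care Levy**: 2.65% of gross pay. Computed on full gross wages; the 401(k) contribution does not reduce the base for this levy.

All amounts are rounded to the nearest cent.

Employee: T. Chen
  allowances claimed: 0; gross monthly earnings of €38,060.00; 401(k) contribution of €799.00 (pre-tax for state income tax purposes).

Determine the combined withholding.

€10,642.05

State Income Tax: taxable = €38,060.00 − €799.00 = €37,261.00
  €5,603.88 + 33.41% × (€37,261.00 − €25,200.00) = €5,603.88 + 33.41% × €12,061.00 = €9,633.46
Long-Term Care Levy: 2.65% × €38,060.00 = €1,008.59
Total: €9,633.46 + €1,008.59 = €10,642.05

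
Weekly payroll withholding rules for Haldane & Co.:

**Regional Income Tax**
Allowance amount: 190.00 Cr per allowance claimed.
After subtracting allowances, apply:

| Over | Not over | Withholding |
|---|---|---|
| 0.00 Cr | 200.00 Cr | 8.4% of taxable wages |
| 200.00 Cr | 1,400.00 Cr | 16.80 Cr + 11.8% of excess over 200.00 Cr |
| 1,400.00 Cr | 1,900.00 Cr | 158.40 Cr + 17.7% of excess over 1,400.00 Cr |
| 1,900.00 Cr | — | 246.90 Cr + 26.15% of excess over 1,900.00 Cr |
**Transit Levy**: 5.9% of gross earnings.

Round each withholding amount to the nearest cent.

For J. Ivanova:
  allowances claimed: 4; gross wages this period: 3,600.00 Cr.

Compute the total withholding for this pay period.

705.11 Cr

Regional Income Tax: taxable = 3,600.00 Cr − 4×190.00 Cr = 2,840.00 Cr
  246.90 Cr + 26.15% × (2,840.00 Cr − 1,900.00 Cr) = 246.90 Cr + 26.15% × 940.00 Cr = 492.71 Cr
Transit Levy: 5.9% × 3,600.00 Cr = 212.40 Cr
Total: 492.71 Cr + 212.40 Cr = 705.11 Cr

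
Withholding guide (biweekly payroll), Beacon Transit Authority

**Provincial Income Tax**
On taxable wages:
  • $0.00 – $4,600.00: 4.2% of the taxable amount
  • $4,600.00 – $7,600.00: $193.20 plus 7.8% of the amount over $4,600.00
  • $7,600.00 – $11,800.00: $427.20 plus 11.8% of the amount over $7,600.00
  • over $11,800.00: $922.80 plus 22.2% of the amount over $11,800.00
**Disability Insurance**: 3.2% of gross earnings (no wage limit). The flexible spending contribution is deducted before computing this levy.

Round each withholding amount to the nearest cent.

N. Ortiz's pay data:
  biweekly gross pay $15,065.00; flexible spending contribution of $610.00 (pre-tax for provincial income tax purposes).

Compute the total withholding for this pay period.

Provincial Income Tax: taxable = $15,065.00 − $610.00 = $14,455.00
  $922.80 + 22.2% × ($14,455.00 − $11,800.00) = $922.80 + 22.2% × $2,655.00 = $1,512.21
Disability Insurance: 3.2% × $14,455.00 = $462.56
Total: $1,512.21 + $462.56 = $1,974.77

$1,974.77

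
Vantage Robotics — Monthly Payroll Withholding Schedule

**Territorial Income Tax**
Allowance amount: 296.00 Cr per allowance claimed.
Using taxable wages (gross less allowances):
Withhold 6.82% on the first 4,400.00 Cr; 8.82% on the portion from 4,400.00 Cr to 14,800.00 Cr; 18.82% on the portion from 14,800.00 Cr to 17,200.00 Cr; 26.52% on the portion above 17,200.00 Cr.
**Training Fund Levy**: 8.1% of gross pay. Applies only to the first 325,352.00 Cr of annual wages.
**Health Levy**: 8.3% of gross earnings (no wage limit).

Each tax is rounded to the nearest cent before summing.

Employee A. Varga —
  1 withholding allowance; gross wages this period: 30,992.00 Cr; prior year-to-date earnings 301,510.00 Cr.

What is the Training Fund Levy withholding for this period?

1,931.20 Cr

Training Fund Levy: cap 325,352.00 Cr − YTD 301,510.00 Cr = 23,842.00 Cr subject; 8.1% × 23,842.00 Cr = 1,931.20 Cr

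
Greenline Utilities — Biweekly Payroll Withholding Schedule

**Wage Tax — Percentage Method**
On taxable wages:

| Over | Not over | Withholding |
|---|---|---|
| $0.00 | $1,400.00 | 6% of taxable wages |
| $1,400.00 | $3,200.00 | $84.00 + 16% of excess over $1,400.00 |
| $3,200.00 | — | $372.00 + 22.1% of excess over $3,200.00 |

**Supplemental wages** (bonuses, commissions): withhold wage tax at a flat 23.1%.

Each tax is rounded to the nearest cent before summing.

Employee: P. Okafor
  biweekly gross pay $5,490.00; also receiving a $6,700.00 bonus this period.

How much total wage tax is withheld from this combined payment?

Wage Tax: taxable = $5,490.00
  $372.00 + 22.1% × ($5,490.00 − $3,200.00) = $372.00 + 22.1% × $2,290.00 = $878.09
Supplemental (23.1% flat on bonus): 23.1% × $6,700.00 = $1,547.70
Total wage tax: $878.09 + $1,547.70 = $2,425.79

$2,425.79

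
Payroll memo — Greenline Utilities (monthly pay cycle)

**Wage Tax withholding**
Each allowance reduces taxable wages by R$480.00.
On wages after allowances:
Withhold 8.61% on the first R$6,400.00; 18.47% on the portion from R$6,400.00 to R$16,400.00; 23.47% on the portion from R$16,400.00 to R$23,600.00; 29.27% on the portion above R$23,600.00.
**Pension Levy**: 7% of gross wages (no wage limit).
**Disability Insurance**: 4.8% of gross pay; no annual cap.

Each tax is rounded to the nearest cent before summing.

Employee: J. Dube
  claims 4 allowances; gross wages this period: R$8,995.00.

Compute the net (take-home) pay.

Wage Tax: taxable = R$8,995.00 − 4×R$480.00 = R$7,075.00
  R$551.04 + 18.47% × (R$7,075.00 − R$6,400.00) = R$551.04 + 18.47% × R$675.00 = R$675.71
Pension Levy: 7% × R$8,995.00 = R$629.65
Disability Insurance: 4.8% × R$8,995.00 = R$431.76
Total withheld: R$675.71 + R$629.65 + R$431.76 = R$1,737.12
Net pay: R$8,995.00 − R$1,737.12 = R$7,257.88

R$7,257.88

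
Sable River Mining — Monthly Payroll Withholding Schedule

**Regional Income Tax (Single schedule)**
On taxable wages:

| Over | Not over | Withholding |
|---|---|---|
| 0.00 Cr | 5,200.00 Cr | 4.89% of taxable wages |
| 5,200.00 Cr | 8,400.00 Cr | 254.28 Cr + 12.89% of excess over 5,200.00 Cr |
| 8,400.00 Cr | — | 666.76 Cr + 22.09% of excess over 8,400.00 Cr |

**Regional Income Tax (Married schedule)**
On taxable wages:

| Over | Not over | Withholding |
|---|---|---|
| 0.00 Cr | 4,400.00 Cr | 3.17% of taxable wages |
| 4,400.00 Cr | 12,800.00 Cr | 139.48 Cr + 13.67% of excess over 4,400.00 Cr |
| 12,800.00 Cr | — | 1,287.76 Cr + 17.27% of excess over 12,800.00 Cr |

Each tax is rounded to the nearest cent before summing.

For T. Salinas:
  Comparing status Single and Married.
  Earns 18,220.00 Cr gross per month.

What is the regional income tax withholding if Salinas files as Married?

2,223.79 Cr

Regional Income Tax (Married): taxable = 18,220.00 Cr
  1,287.76 Cr + 17.27% × (18,220.00 Cr − 12,800.00 Cr) = 1,287.76 Cr + 17.27% × 5,420.00 Cr = 2,223.79 Cr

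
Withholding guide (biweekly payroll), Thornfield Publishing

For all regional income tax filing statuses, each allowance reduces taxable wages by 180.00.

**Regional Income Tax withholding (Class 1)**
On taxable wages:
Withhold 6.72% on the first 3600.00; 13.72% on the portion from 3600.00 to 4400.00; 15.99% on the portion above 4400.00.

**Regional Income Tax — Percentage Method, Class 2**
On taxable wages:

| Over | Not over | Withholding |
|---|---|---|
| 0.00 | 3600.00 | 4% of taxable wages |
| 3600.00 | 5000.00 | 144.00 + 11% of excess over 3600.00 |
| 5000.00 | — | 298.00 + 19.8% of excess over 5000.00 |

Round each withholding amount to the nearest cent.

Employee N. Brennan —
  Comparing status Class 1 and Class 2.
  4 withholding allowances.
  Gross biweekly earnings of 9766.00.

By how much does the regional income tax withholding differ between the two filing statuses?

Regional Income Tax (Class 1): taxable = 9766.00 − 4×180.00 = 9046.00
  351.68 + 15.99% × (9046.00 − 4400.00) = 351.68 + 15.99% × 4646.00 = 1094.58
Regional Income Tax (Class 2): taxable = 9766.00 − 4×180.00 = 9046.00
  298.00 + 19.8% × (9046.00 − 5000.00) = 298.00 + 19.8% × 4046.00 = 1099.11
Difference: |1094.58 − 1099.11| = 4.53 (higher under Class 2)

4.53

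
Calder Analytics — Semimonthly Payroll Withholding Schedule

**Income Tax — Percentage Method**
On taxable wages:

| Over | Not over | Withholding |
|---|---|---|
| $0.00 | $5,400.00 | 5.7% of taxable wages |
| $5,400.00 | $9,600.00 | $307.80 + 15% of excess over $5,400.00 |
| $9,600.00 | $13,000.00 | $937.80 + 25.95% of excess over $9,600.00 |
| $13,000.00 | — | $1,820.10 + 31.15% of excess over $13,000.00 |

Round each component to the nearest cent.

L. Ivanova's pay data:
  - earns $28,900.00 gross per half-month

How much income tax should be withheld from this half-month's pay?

Income Tax: taxable = $28,900.00
  $1,820.10 + 31.15% × ($28,900.00 − $13,000.00) = $1,820.10 + 31.15% × $15,900.00 = $6,772.95

$6,772.95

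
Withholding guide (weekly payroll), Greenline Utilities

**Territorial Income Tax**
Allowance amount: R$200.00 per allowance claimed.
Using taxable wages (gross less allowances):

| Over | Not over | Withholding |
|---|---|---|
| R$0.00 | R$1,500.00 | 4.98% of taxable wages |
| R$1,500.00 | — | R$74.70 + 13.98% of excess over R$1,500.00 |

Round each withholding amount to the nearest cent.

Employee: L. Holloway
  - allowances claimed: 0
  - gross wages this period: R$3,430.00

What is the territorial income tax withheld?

R$344.51

Territorial Income Tax: taxable = R$3,430.00
  R$74.70 + 13.98% × (R$3,430.00 − R$1,500.00) = R$74.70 + 13.98% × R$1,930.00 = R$344.51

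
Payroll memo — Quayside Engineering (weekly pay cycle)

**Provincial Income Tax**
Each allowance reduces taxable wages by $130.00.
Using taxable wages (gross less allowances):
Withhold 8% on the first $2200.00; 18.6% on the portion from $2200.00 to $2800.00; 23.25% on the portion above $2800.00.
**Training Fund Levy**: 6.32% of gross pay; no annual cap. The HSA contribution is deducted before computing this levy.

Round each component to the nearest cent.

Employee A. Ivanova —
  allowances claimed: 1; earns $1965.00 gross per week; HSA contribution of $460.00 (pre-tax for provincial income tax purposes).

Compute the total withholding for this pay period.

Provincial Income Tax: taxable = $1965.00 − $460.00 − 1×$130.00 = $1375.00
  8% × $1375.00 = $110.00
Training Fund Levy: 6.32% × $1505.00 = $95.12
Total: $110.00 + $95.12 = $205.12

$205.12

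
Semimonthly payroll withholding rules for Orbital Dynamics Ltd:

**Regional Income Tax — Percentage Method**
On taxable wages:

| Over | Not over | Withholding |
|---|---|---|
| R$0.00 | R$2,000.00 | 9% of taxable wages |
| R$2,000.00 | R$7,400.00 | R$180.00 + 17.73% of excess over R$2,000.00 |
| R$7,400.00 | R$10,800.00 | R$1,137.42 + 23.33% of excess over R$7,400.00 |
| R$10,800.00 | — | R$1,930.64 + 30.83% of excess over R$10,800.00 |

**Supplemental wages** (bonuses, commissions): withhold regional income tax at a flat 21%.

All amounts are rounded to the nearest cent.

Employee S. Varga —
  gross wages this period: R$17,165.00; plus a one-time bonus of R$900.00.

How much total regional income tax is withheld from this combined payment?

Regional Income Tax: taxable = R$17,165.00
  R$1,930.64 + 30.83% × (R$17,165.00 − R$10,800.00) = R$1,930.64 + 30.83% × R$6,365.00 = R$3,892.97
Supplemental (21% flat on bonus): 21% × R$900.00 = R$189.00
Total regional income tax: R$3,892.97 + R$189.00 = R$4,081.97

R$4,081.97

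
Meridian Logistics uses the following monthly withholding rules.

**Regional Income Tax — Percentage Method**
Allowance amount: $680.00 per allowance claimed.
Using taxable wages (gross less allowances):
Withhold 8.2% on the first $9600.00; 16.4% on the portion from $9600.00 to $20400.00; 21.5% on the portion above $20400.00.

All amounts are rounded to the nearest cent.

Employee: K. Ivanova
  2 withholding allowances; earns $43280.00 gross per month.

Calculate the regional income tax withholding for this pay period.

Regional Income Tax: taxable = $43280.00 − 2×$680.00 = $41920.00
  $2558.40 + 21.5% × ($41920.00 − $20400.00) = $2558.40 + 21.5% × $21520.00 = $7185.20

$7185.20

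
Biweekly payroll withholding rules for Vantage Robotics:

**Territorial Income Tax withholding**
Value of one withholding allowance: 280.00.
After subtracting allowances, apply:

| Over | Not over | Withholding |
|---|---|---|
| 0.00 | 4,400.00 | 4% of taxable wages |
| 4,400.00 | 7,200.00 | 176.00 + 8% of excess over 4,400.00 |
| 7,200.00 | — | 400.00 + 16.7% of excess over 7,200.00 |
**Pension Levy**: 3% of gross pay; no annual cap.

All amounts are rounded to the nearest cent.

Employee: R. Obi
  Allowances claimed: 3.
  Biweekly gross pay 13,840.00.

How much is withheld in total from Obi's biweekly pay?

1,783.80

Territorial Income Tax: taxable = 13,840.00 − 3×280.00 = 13,000.00
  400.00 + 16.7% × (13,000.00 − 7,200.00) = 400.00 + 16.7% × 5,800.00 = 1,368.60
Pension Levy: 3% × 13,840.00 = 415.20
Total: 1,368.60 + 415.20 = 1,783.80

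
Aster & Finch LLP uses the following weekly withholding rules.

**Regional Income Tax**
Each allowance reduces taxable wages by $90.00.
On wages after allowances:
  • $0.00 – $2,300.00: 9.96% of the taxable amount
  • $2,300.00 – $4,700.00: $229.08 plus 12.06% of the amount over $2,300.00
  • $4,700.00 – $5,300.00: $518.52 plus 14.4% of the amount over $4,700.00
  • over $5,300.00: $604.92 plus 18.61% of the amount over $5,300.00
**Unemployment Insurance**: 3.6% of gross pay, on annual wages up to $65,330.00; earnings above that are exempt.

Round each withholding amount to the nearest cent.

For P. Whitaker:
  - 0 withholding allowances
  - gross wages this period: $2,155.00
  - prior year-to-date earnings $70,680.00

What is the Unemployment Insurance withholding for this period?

Unemployment Insurance: YTD $70,680.00 ≥ cap $65,330.00 → $0.00

$0.00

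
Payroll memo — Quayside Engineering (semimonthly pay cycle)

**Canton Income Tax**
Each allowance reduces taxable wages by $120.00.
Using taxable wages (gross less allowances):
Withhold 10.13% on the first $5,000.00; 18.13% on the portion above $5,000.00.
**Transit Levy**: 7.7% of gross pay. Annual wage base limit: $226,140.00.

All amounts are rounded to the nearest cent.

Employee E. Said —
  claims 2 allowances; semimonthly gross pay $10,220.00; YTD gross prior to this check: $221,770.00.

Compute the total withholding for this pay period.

$1,745.86

Canton Income Tax: taxable = $10,220.00 − 2×$120.00 = $9,980.00
  $506.50 + 18.13% × ($9,980.00 − $5,000.00) = $506.50 + 18.13% × $4,980.00 = $1,409.37
Transit Levy: cap $226,140.00 − YTD $221,770.00 = $4,370.00 subject; 7.7% × $4,370.00 = $336.49
Total: $1,409.37 + $336.49 = $1,745.86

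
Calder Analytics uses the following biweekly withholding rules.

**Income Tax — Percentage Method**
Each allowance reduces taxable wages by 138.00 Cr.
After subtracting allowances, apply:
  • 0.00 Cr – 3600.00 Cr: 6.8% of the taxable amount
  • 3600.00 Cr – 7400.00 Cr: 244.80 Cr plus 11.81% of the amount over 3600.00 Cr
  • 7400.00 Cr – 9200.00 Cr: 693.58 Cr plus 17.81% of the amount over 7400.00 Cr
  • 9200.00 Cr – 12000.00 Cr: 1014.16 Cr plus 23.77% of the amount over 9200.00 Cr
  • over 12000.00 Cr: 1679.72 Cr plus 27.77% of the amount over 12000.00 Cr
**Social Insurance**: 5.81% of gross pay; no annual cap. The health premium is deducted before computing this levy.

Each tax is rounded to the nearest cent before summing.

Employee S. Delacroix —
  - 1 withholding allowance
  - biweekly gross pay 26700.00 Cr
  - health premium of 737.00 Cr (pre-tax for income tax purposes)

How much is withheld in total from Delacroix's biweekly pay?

7027.37 Cr

Income Tax: taxable = 26700.00 Cr − 737.00 Cr − 1×138.00 Cr = 25825.00 Cr
  1679.72 Cr + 27.77% × (25825.00 Cr − 12000.00 Cr) = 1679.72 Cr + 27.77% × 13825.00 Cr = 5518.92 Cr
Social Insurance: 5.81% × 25963.00 Cr = 1508.45 Cr
Total: 5518.92 Cr + 1508.45 Cr = 7027.37 Cr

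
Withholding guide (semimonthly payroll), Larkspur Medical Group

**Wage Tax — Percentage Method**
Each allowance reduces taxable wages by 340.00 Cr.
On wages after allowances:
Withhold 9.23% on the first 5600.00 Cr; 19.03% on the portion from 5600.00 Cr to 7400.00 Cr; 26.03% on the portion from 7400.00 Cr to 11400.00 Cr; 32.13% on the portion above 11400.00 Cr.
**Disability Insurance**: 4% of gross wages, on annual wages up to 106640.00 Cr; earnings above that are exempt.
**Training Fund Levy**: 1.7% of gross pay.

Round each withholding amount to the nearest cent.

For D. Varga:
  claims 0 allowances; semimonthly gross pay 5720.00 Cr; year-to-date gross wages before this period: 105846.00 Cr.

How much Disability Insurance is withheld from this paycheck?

31.76 Cr

Disability Insurance: cap 106640.00 Cr − YTD 105846.00 Cr = 794.00 Cr subject; 4% × 794.00 Cr = 31.76 Cr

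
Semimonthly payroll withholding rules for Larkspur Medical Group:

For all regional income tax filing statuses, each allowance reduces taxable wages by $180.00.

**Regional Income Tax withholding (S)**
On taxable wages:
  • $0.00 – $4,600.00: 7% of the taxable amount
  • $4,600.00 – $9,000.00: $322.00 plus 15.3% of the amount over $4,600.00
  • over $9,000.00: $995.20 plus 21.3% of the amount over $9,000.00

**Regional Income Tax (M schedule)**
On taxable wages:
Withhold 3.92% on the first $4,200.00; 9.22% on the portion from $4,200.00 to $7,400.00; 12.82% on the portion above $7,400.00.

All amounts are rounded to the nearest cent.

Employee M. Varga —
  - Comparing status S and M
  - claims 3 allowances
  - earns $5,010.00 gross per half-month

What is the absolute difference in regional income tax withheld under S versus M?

$123.37

Regional Income Tax (S): taxable = $5,010.00 − 3×$180.00 = $4,470.00
  7% × $4,470.00 = $312.90
Regional Income Tax (M): taxable = $5,010.00 − 3×$180.00 = $4,470.00
  $164.64 + 9.22% × ($4,470.00 − $4,200.00) = $164.64 + 9.22% × $270.00 = $189.53
Difference: |$312.90 − $189.53| = $123.37 (higher under S)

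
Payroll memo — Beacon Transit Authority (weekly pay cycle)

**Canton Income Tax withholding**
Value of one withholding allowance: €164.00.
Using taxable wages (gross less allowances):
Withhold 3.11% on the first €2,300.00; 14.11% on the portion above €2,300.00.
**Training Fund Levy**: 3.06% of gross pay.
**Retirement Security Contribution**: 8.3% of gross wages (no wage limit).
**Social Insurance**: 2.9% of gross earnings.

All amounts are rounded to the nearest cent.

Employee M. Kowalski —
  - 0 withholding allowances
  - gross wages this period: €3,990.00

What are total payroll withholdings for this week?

€878.96

Canton Income Tax: taxable = €3,990.00
  €71.53 + 14.11% × (€3,990.00 − €2,300.00) = €71.53 + 14.11% × €1,690.00 = €309.99
Training Fund Levy: 3.06% × €3,990.00 = €122.09
Retirement Security Contribution: 8.3% × €3,990.00 = €331.17
Social Insurance: 2.9% × €3,990.00 = €115.71
Total: €309.99 + €122.09 + €331.17 + €115.71 = €878.96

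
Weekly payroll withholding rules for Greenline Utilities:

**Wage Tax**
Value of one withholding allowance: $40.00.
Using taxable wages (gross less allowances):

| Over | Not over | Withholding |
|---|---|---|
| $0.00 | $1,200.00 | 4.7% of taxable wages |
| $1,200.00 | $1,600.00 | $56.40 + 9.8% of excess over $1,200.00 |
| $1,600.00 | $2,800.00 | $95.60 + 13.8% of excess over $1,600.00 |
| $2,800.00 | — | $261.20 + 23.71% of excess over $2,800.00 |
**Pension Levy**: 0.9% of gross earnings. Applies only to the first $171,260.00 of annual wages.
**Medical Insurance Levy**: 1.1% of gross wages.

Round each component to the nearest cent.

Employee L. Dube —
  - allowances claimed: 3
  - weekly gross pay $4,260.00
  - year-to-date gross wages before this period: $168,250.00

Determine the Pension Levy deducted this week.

$27.09

Pension Levy: cap $171,260.00 − YTD $168,250.00 = $3,010.00 subject; 0.9% × $3,010.00 = $27.09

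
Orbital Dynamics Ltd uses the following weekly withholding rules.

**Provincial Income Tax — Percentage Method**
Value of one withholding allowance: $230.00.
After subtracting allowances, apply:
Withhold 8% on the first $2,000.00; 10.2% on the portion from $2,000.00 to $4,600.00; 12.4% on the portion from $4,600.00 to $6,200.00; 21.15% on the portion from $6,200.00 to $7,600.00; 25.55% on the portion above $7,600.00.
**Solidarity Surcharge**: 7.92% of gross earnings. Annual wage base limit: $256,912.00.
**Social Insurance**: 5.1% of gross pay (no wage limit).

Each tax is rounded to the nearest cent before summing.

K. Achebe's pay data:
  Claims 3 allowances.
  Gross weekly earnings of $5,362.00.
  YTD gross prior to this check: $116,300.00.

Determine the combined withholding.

Provincial Income Tax: taxable = $5,362.00 − 3×$230.00 = $4,672.00
  $425.20 + 12.4% × ($4,672.00 − $4,600.00) = $425.20 + 12.4% × $72.00 = $434.13
Solidarity Surcharge: 7.92% × $5,362.00 = $424.67
Social Insurance: 5.1% × $5,362.00 = $273.46
Total: $434.13 + $424.67 + $273.46 = $1,132.26

$1,132.26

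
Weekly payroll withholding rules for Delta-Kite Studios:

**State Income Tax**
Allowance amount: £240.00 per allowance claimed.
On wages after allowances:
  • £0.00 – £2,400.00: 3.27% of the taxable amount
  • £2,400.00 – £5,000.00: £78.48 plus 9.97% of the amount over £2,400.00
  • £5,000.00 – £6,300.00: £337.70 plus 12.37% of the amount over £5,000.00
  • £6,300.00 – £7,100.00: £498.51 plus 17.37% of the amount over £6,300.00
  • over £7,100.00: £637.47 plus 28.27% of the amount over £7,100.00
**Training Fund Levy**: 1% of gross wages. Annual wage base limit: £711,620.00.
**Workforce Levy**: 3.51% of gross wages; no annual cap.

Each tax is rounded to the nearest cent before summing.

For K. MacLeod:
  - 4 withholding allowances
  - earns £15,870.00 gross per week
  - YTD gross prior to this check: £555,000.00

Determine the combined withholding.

£3,561.10

State Income Tax: taxable = £15,870.00 − 4×£240.00 = £14,910.00
  £637.47 + 28.27% × (£14,910.00 − £7,100.00) = £637.47 + 28.27% × £7,810.00 = £2,845.36
Training Fund Levy: 1% × £15,870.00 = £158.70
Workforce Levy: 3.51% × £15,870.00 = £557.04
Total: £2,845.36 + £158.70 + £557.04 = £3,561.10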